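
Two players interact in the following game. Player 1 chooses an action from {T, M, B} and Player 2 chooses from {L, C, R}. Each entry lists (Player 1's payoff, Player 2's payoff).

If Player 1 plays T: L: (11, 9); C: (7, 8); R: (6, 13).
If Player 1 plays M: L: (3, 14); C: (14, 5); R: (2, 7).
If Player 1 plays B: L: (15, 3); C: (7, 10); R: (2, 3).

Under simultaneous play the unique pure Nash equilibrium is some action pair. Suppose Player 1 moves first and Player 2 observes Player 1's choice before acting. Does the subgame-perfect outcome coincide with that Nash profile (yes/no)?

Work backward from Player 2's decision.
- T: Player 2 compares 9, 8, 13 and picks R; Player 1 would get 6.
- M: Player 2 compares 14, 5, 7 and picks L; Player 1 would get 3.
- B: Player 2 compares 3, 10, 3 and picks C; Player 1 would get 7.
Player 1's induced payoffs are 6, 3, 7, so Player 1 commits to B. Subgame-perfect outcome: (B, C) with payoffs (7, 10).
Now find the simultaneous Nash equilibrium.
Player 1's best replies: L→B; C→M; R→T.
Player 2's best replies: T→R; M→L; B→C.
The unique mutual best reply is (T, R), giving (6, 13).
Sequential outcome (B, C) differs from the Nash profile (T, R).

no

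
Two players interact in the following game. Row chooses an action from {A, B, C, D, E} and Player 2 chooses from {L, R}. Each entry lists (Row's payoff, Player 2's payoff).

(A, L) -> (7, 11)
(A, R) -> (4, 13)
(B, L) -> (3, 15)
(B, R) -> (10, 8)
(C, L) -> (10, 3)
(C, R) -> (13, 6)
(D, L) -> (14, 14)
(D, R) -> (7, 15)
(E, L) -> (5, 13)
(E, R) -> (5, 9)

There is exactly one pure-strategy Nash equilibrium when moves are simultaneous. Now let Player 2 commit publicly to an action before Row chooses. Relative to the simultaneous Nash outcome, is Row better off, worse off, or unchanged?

Solve by backward induction (Player 2 leads).
- L → Row plays D (best of 7, 3, 10, 14, 5); Player 2 gets 14.
- R → Row plays C (best of 4, 10, 13, 7, 5); Player 2 gets 6.
Player 2's induced payoffs are 14, 6, so Player 2 commits to L. Subgame-perfect outcome: (D, L) with payoffs (14, 14).
Under simultaneous play:
Row's best replies: L→D; R→C.
Player 2's best replies: A→R; B→L; C→R; D→R; E→L.
Only (C, R) has each player best-responding; Nash payoffs (13, 6).
Row earns 14 sequentially versus 13 at the Nash outcome: better off.

better off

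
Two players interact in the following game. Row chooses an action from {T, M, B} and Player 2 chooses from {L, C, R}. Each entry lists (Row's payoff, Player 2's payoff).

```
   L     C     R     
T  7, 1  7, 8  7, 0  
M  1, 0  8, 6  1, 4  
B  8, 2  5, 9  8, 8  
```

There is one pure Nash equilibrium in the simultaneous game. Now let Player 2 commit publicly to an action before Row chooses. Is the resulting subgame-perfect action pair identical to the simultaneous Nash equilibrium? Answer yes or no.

no

Backward induction with Player 2 moving first.
- L: BR = B, leader payoff 2.
- C: BR = M, leader payoff 6.
- R: BR = B, leader payoff 8.
Player 2's induced payoffs are 2, 6, 8, so Player 2 commits to R. Subgame-perfect outcome: (B, R) with payoffs (8, 8).
Now find the simultaneous Nash equilibrium.
Row's best replies: L→B; C→M; R→B.
Player 2's best replies: T→C; M→C; B→C.
The unique mutual best reply is (M, C), giving (8, 6).
Sequential outcome (B, R) differs from the Nash profile (M, C).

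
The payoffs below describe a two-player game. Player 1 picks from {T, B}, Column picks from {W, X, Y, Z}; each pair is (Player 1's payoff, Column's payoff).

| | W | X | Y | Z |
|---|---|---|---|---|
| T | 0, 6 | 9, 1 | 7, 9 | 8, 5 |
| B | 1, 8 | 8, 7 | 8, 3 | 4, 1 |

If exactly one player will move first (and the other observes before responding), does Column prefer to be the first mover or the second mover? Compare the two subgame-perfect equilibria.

second

If Player 1 leads: Column's best replies are T→Y, B→W; Player 1's induced payoffs 7, 1; outcome (T, Y), payoffs (7, 9).
If Column leads: Player 1's best replies are W→B, X→T, Y→B, Z→T; Column's induced payoffs 8, 1, 3, 5; outcome (B, W), payoffs (1, 8).
Column gets 8 moving first and 9 moving second, so Column prefers to move second.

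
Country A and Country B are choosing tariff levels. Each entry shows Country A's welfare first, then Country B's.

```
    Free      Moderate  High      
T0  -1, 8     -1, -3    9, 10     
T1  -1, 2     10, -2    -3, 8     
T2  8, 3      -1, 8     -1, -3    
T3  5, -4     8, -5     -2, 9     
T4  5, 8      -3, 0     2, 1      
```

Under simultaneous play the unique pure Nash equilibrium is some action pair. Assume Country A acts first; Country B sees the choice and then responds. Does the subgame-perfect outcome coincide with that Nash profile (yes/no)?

yes

Solve by backward induction (Country A leads).
- T0: Country B compares 8, -3, 10 and picks High; Country A would get 9.
- T1: Country B compares 2, -2, 8 and picks High; Country A would get -3.
- T2: Country B compares 3, 8, -3 and picks Moderate; Country A would get -1.
- T3: Country B compares -4, -5, 9 and picks High; Country A would get -2.
- T4: Country B compares 8, 0, 1 and picks Free; Country A would get 5.
Among 9, -3, -1, -2, 5, the best is 9 at T0. Subgame-perfect outcome: (T0, High) with payoffs (9, 10).
For the simultaneous game, intersect best replies.
Country A's best replies: Free→T2; Moderate→T1; High→T0.
Country B's best replies: T0→High; T1→High; T2→Moderate; T3→High; T4→Free.
The unique mutual best reply is (T0, High), giving (9, 10).
Sequential outcome (T0, High) coincides with the Nash profile (T0, High).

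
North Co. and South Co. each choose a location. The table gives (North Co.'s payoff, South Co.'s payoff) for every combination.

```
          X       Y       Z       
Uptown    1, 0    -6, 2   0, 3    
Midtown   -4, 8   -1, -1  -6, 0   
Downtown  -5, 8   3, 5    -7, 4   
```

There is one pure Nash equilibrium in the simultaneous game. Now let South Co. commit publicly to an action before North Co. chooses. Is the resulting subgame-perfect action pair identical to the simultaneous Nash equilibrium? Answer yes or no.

Solve by backward induction (South Co. leads).
- X: North Co. compares 1, -4, -5 and picks Uptown; South Co. would get 0.
- Y: North Co. compares -6, -1, 3 and picks Downtown; South Co. would get 5.
- Z: North Co. compares 0, -6, -7 and picks Uptown; South Co. would get 3.
South Co.'s induced payoffs are 0, 5, 3, so South Co. commits to Y. Subgame-perfect outcome: (Downtown, Y) with payoffs (3, 5).
Under simultaneous play:
North Co.'s best replies: X→Uptown; Y→Downtown; Z→Uptown.
South Co.'s best replies: Uptown→Z; Midtown→X; Downtown→X.
The unique mutual best reply is (Uptown, Z), giving (0, 3).
Sequential outcome (Downtown, Y) differs from the Nash profile (Uptown, Z).

no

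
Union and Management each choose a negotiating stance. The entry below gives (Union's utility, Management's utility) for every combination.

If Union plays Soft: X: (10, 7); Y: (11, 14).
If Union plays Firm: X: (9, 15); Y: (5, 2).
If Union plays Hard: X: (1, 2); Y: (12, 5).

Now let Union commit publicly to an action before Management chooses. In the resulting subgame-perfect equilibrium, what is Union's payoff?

Solve by backward induction (Union leads).
- Soft: Management compares 7, 14 and picks Y; Union would get 11.
- Firm: Management compares 15, 2 and picks X; Union would get 9.
- Hard: Management compares 2, 5 and picks Y; Union would get 12.
Maximizing over 11, 9, 12, Union chooses Hard. Subgame-perfect outcome: (Hard, Y) with payoffs (12, 5).

12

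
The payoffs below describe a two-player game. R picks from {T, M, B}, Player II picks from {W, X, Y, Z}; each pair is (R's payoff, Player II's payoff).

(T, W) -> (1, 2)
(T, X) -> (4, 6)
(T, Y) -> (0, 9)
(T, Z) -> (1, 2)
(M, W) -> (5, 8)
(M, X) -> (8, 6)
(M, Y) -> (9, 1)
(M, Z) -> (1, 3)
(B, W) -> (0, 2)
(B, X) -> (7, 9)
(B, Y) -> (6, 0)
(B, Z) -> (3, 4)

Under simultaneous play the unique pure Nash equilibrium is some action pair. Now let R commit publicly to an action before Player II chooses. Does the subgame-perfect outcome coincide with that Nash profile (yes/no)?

Work backward from Player II's decision.
- T → Player II plays Y (best of 2, 6, 9, 2); R gets 0.
- M → Player II plays W (best of 8, 6, 1, 3); R gets 5.
- B → Player II plays X (best of 2, 9, 0, 4); R gets 7.
Among 0, 5, 7, the best is 7 at B. Subgame-perfect outcome: (B, X) with payoffs (7, 9).
For the simultaneous game, intersect best replies.
R's best replies: W→M; X→M; Y→M; Z→B.
Player II's best replies: T→Y; M→W; B→X.
The unique mutual best reply is (M, W), giving (5, 8).
Sequential outcome (B, X) differs from the Nash profile (M, W).

no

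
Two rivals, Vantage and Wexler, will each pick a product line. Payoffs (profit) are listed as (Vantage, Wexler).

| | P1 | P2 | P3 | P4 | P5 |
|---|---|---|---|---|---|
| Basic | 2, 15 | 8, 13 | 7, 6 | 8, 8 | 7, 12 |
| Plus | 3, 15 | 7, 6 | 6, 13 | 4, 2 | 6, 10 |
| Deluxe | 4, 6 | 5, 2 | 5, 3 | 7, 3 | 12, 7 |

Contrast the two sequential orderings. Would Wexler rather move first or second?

first

If Vantage leads: Wexler's best replies are Basic→P1, Plus→P1, Deluxe→P5; Vantage's induced payoffs 2, 3, 12; outcome (Deluxe, P5), payoffs (12, 7).
If Wexler leads: Vantage's best replies are P1→Deluxe, P2→Basic, P3→Basic, P4→Basic, P5→Deluxe; Wexler's induced payoffs 6, 13, 6, 8, 7; outcome (Basic, P2), payoffs (8, 13).
Wexler gets 13 moving first and 7 moving second, so Wexler prefers to move first.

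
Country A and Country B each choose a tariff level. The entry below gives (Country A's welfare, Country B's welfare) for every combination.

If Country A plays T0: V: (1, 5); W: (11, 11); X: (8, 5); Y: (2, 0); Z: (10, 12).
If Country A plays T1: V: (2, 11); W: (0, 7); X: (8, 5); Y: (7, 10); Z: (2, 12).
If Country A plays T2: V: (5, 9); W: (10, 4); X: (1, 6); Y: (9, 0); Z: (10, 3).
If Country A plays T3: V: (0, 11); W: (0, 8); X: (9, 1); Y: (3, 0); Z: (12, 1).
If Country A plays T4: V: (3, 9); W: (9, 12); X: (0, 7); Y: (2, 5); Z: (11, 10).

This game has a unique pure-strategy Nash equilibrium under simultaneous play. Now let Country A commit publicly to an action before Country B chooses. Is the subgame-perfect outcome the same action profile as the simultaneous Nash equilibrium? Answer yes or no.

no

Solve by backward induction (Country A leads).
- T0 → Country B plays Z (best of 5, 11, 5, 0, 12); Country A gets 10.
- T1 → Country B plays Z (best of 11, 7, 5, 10, 12); Country A gets 2.
- T2 → Country B plays V (best of 9, 4, 6, 0, 3); Country A gets 5.
- T3 → Country B plays V (best of 11, 8, 1, 0, 1); Country A gets 0.
- T4 → Country B plays W (best of 9, 12, 7, 5, 10); Country A gets 9.
Maximizing over 10, 2, 5, 0, 9, Country A chooses T0. Subgame-perfect outcome: (T0, Z) with payoffs (10, 12).
For the simultaneous game, intersect best replies.
Country A's best replies: V→T2; W→T0; X→T3; Y→T2; Z→T3.
Country B's best replies: T0→Z; T1→Z; T2→V; T3→V; T4→W.
Only (T2, V) has each player best-responding; Nash payoffs (5, 9).
Sequential outcome (T0, Z) differs from the Nash profile (T2, V).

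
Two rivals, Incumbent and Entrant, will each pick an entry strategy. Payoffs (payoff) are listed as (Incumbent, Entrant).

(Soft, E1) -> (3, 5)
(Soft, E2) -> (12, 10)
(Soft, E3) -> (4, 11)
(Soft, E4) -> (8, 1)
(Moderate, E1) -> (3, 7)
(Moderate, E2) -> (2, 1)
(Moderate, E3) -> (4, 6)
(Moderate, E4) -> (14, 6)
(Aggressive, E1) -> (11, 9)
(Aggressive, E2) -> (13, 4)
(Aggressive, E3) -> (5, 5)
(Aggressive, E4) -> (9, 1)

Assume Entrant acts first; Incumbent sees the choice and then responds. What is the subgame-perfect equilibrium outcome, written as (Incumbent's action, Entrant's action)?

Incumbent best-responds to each possible Entrant move:
- E1 → Incumbent plays Aggressive (best of 3, 3, 11); Entrant gets 9.
- E2 → Incumbent plays Aggressive (best of 12, 2, 13); Entrant gets 4.
- E3 → Incumbent plays Aggressive (best of 4, 4, 5); Entrant gets 5.
- E4 → Incumbent plays Moderate (best of 8, 14, 9); Entrant gets 6.
Among 9, 4, 5, 6, the best is 9 at E1. Subgame-perfect outcome: (Aggressive, E1) with payoffs (11, 9).

(Aggressive, E1)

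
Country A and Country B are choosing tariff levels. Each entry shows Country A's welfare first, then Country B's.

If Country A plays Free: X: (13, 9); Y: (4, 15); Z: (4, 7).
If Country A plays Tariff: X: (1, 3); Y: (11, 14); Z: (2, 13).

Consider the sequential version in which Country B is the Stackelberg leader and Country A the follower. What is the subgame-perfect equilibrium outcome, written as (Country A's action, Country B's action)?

(Tariff, Y)

Backward induction with Country B moving first.
- X: BR = Free, leader payoff 9.
- Y: BR = Tariff, leader payoff 14.
- Z: BR = Free, leader payoff 7.
Country B's induced payoffs are 9, 14, 7, so Country B commits to Y. Subgame-perfect outcome: (Tariff, Y) with payoffs (11, 14).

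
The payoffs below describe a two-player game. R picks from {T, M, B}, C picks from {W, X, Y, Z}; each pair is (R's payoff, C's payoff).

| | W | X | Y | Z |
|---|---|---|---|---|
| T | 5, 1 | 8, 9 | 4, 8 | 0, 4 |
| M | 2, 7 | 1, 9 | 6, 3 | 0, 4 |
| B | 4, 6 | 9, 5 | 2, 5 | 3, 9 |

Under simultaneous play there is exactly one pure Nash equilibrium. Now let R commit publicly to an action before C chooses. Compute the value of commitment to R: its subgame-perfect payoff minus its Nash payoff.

Work backward from C's decision.
- T: C compares 1, 9, 8, 4 and picks X; R would get 8.
- M: C compares 7, 9, 3, 4 and picks X; R would get 1.
- B: C compares 6, 5, 5, 9 and picks Z; R would get 3.
R's induced payoffs are 8, 1, 3, so R commits to T. Subgame-perfect outcome: (T, X) with payoffs (8, 9).
For the simultaneous game, intersect best replies.
R's best replies: W→T; X→B; Y→M; Z→B.
C's best replies: T→X; M→X; B→Z.
Only (B, Z) has each player best-responding; Nash payoffs (3, 9).
R's commitment gain: 8 − 3 = 5.

5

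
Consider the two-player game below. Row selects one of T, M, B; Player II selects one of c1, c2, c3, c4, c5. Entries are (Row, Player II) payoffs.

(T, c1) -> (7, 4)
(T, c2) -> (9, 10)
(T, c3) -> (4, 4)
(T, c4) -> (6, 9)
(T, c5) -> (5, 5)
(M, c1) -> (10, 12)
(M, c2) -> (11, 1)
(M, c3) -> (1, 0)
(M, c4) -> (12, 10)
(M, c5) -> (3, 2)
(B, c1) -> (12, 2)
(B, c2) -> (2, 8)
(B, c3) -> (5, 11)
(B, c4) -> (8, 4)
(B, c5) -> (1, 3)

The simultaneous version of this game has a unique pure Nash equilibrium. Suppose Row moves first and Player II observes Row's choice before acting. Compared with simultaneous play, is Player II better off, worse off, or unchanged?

Backward induction with Row moving first.
- T: BR = c2, leader payoff 9.
- M: BR = c1, leader payoff 10.
- B: BR = c3, leader payoff 5.
Maximizing over 9, 10, 5, Row chooses M. Subgame-perfect outcome: (M, c1) with payoffs (10, 12).
Under simultaneous play:
Row's best replies: c1→B; c2→M; c3→B; c4→M; c5→T.
Player II's best replies: T→c2; M→c1; B→c3.
Only (B, c3) has each player best-responding; Nash payoffs (5, 11).
Player II earns 12 sequentially versus 11 at the Nash outcome: better off.

better off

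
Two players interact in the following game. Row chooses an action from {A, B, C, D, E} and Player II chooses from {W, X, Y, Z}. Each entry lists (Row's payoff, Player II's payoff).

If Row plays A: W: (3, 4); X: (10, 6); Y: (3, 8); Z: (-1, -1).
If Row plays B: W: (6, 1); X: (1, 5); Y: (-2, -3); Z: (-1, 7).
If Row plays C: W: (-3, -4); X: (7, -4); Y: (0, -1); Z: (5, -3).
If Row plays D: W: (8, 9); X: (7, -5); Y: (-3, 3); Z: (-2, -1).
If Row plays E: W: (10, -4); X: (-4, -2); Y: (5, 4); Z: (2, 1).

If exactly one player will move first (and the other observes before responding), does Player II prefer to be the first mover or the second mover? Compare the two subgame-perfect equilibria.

second

If Row leads: Player II's best replies are A→Y, B→Z, C→Y, D→W, E→Y; Row's induced payoffs 3, -1, 0, 8, 5; outcome (D, W), payoffs (8, 9).
If Player II leads: Row's best replies are W→E, X→A, Y→E, Z→C; Player II's induced payoffs -4, 6, 4, -3; outcome (A, X), payoffs (10, 6).
Player II gets 6 moving first and 9 moving second, so Player II prefers to move second.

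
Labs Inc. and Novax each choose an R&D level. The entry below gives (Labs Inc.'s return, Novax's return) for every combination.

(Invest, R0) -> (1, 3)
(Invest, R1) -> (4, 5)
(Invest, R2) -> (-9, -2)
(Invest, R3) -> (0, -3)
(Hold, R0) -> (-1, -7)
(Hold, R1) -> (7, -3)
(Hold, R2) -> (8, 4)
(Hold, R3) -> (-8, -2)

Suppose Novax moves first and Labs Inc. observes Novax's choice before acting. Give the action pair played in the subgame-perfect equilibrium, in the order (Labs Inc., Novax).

(Hold, R2)

Backward induction with Novax moving first.
- R0: Labs Inc. compares 1, -1 and picks Invest; Novax would get 3.
- R1: Labs Inc. compares 4, 7 and picks Hold; Novax would get -3.
- R2: Labs Inc. compares -9, 8 and picks Hold; Novax would get 4.
- R3: Labs Inc. compares 0, -8 and picks Invest; Novax would get -3.
Among 3, -3, 4, -3, the best is 4 at R2. Subgame-perfect outcome: (Hold, R2) with payoffs (8, 4).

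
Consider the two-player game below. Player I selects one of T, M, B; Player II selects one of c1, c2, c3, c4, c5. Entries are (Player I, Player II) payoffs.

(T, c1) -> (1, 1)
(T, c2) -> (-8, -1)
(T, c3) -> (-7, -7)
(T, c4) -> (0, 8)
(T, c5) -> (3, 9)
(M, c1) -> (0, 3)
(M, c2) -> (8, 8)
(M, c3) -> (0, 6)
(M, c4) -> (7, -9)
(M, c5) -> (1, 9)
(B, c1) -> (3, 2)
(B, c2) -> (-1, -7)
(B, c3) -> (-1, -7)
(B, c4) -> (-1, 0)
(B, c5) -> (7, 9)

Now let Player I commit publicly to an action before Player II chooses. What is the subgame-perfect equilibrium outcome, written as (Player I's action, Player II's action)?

(B, c5)

Backward induction with Player I moving first.
- T: BR = c5, leader payoff 3.
- M: BR = c5, leader payoff 1.
- B: BR = c5, leader payoff 7.
Player I's induced payoffs are 3, 1, 7, so Player I commits to B. Subgame-perfect outcome: (B, c5) with payoffs (7, 9).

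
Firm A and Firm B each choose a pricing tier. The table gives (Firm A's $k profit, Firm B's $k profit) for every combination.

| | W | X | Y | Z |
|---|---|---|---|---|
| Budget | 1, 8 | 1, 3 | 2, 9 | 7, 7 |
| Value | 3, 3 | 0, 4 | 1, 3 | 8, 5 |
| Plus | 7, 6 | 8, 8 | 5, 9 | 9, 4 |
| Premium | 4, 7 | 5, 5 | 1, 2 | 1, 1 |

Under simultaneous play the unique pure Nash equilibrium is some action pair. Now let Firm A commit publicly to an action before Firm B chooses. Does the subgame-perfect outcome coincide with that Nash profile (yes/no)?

Backward induction with Firm A moving first.
- Budget → Firm B plays Y (best of 8, 3, 9, 7); Firm A gets 2.
- Value → Firm B plays Z (best of 3, 4, 3, 5); Firm A gets 8.
- Plus → Firm B plays Y (best of 6, 8, 9, 4); Firm A gets 5.
- Premium → Firm B plays W (best of 7, 5, 2, 1); Firm A gets 4.
Firm A's induced payoffs are 2, 8, 5, 4, so Firm A commits to Value. Subgame-perfect outcome: (Value, Z) with payoffs (8, 5).
Now find the simultaneous Nash equilibrium.
Firm A's best replies: W→Plus; X→Plus; Y→Plus; Z→Plus.
Firm B's best replies: Budget→Y; Value→Z; Plus→Y; Premium→W.
Only (Plus, Y) has each player best-responding; Nash payoffs (5, 9).
Sequential outcome (Value, Z) differs from the Nash profile (Plus, Y).

no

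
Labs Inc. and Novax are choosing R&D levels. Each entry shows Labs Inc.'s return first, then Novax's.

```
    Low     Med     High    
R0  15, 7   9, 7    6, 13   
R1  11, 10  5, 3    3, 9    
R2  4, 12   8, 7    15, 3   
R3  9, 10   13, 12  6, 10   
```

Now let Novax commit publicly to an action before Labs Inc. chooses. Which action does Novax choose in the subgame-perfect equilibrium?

Med

Work backward from Labs Inc.'s decision.
- Low → Labs Inc. plays R0 (best of 15, 11, 4, 9); Novax gets 7.
- Med → Labs Inc. plays R3 (best of 9, 5, 8, 13); Novax gets 12.
- High → Labs Inc. plays R2 (best of 6, 3, 15, 6); Novax gets 3.
Maximizing over 7, 12, 3, Novax chooses Med. Subgame-perfect outcome: (R3, Med) with payoffs (13, 12).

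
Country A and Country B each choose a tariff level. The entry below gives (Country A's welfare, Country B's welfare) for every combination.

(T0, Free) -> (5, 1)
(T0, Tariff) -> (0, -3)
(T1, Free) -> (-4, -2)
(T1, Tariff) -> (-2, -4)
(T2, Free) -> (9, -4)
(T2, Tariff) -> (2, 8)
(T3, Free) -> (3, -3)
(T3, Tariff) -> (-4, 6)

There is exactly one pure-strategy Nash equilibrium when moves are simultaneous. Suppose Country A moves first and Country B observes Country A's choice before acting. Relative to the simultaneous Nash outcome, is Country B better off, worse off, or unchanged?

Country B best-responds to each possible Country A move:
- T0: BR = Free, leader payoff 5.
- T1: BR = Free, leader payoff -4.
- T2: BR = Tariff, leader payoff 2.
- T3: BR = Tariff, leader payoff -4.
Country A's induced payoffs are 5, -4, 2, -4, so Country A commits to T0. Subgame-perfect outcome: (T0, Free) with payoffs (5, 1).
Under simultaneous play:
Country A's best replies: Free→T2; Tariff→T2.
Country B's best replies: T0→Free; T1→Free; T2→Tariff; T3→Tariff.
Only (T2, Tariff) has each player best-responding; Nash payoffs (2, 8).
Country B earns 1 sequentially versus 8 at the Nash outcome: worse off.

worse off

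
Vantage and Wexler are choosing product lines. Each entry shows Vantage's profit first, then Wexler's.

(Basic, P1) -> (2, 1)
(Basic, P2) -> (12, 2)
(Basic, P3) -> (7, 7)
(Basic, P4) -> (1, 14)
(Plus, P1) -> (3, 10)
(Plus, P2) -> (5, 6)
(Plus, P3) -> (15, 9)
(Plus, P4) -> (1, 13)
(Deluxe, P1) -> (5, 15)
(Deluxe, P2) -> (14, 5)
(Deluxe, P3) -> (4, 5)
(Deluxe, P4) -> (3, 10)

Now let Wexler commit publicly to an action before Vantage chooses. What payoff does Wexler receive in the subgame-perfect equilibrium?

15

Vantage best-responds to each possible Wexler move:
- P1 → Vantage plays Deluxe (best of 2, 3, 5); Wexler gets 15.
- P2 → Vantage plays Deluxe (best of 12, 5, 14); Wexler gets 5.
- P3 → Vantage plays Plus (best of 7, 15, 4); Wexler gets 9.
- P4 → Vantage plays Deluxe (best of 1, 1, 3); Wexler gets 10.
Maximizing over 15, 5, 9, 10, Wexler chooses P1. Subgame-perfect outcome: (Deluxe, P1) with payoffs (5, 15).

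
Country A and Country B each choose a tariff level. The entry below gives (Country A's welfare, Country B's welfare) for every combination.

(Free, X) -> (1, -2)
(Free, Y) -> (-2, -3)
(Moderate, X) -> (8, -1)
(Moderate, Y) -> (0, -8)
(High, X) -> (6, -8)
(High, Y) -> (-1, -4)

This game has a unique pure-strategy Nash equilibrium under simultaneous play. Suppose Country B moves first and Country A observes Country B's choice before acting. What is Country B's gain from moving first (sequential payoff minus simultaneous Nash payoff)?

0

Solve by backward induction (Country B leads).
- X → Country A plays Moderate (best of 1, 8, 6); Country B gets -1.
- Y → Country A plays Moderate (best of -2, 0, -1); Country B gets -8.
Country B's induced payoffs are -1, -8, so Country B commits to X. Subgame-perfect outcome: (Moderate, X) with payoffs (8, -1).
For the simultaneous game, intersect best replies.
Country A's best replies: X→Moderate; Y→Moderate.
Country B's best replies: Free→X; Moderate→X; High→Y.
The unique mutual best reply is (Moderate, X), giving (8, -1).
Country B's commitment gain: -1 − -1 = 0.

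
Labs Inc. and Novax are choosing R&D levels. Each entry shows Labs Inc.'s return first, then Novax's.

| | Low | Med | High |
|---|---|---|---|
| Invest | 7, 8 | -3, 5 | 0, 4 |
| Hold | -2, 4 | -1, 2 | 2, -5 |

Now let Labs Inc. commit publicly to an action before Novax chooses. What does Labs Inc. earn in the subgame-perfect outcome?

7

Solve by backward induction (Labs Inc. leads).
- Invest: Novax compares 8, 5, 4 and picks Low; Labs Inc. would get 7.
- Hold: Novax compares 4, 2, -5 and picks Low; Labs Inc. would get -2.
Labs Inc.'s induced payoffs are 7, -2, so Labs Inc. commits to Invest. Subgame-perfect outcome: (Invest, Low) with payoffs (7, 8).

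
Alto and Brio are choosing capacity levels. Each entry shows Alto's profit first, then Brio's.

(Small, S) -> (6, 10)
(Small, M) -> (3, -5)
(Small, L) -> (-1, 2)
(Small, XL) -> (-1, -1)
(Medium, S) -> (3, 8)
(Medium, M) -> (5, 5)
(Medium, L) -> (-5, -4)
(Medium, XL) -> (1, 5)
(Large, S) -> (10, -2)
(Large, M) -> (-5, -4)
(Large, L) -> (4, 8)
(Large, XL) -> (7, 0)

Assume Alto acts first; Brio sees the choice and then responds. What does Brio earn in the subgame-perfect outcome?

10

Brio best-responds to each possible Alto move:
- Small: Brio compares 10, -5, 2, -1 and picks S; Alto would get 6.
- Medium: Brio compares 8, 5, -4, 5 and picks S; Alto would get 3.
- Large: Brio compares -2, -4, 8, 0 and picks L; Alto would get 4.
Alto's induced payoffs are 6, 3, 4, so Alto commits to Small. Subgame-perfect outcome: (Small, S) with payoffs (6, 10).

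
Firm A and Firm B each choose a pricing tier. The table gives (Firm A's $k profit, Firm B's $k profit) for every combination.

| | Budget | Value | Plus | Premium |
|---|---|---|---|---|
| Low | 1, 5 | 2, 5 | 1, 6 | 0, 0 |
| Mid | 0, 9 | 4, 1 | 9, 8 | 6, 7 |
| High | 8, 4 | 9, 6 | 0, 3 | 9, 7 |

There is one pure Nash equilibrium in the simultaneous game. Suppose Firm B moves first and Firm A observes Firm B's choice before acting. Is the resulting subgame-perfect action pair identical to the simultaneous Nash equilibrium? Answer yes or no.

no

Firm A best-responds to each possible Firm B move:
- Budget → Firm A plays High (best of 1, 0, 8); Firm B gets 4.
- Value → Firm A plays High (best of 2, 4, 9); Firm B gets 6.
- Plus → Firm A plays Mid (best of 1, 9, 0); Firm B gets 8.
- Premium → Firm A plays High (best of 0, 6, 9); Firm B gets 7.
Among 4, 6, 8, 7, the best is 8 at Plus. Subgame-perfect outcome: (Mid, Plus) with payoffs (9, 8).
For the simultaneous game, intersect best replies.
Firm A's best replies: Budget→High; Value→High; Plus→Mid; Premium→High.
Firm B's best replies: Low→Plus; Mid→Budget; High→Premium.
The unique mutual best reply is (High, Premium), giving (9, 7).
Sequential outcome (Mid, Plus) differs from the Nash profile (High, Premium).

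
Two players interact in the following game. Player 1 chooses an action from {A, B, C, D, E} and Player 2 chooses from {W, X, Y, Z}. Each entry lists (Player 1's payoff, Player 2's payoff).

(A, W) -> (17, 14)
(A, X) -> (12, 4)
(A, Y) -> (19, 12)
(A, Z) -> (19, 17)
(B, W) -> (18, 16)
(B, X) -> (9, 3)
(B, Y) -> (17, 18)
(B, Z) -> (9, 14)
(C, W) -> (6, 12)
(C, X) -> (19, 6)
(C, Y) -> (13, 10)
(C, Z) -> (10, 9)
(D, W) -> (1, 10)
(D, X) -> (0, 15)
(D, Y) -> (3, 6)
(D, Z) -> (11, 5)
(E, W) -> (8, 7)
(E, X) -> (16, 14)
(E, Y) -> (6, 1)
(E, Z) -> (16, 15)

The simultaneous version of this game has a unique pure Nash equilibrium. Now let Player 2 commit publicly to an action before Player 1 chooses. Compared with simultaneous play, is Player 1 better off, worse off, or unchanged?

unchanged

Work backward from Player 1's decision.
- W: Player 1 compares 17, 18, 6, 1, 8 and picks B; Player 2 would get 16.
- X: Player 1 compares 12, 9, 19, 0, 16 and picks C; Player 2 would get 6.
- Y: Player 1 compares 19, 17, 13, 3, 6 and picks A; Player 2 would get 12.
- Z: Player 1 compares 19, 9, 10, 11, 16 and picks A; Player 2 would get 17.
Player 2's induced payoffs are 16, 6, 12, 17, so Player 2 commits to Z. Subgame-perfect outcome: (A, Z) with payoffs (19, 17).
For the simultaneous game, intersect best replies.
Player 1's best replies: W→B; X→C; Y→A; Z→A.
Player 2's best replies: A→Z; B→Y; C→W; D→X; E→Z.
The unique mutual best reply is (A, Z), giving (19, 17).
Player 1 earns 19 sequentially versus 19 at the Nash outcome: unchanged.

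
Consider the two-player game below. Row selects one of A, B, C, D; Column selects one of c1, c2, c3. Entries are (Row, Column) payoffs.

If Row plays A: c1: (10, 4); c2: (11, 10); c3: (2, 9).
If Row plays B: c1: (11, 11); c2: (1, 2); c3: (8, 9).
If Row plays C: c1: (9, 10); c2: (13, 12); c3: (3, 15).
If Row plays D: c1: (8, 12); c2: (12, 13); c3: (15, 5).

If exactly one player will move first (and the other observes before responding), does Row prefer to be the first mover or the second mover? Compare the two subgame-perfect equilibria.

If Row leads: Column's best replies are A→c2, B→c1, C→c3, D→c2; Row's induced payoffs 11, 11, 3, 12; outcome (D, c2), payoffs (12, 13).
If Column leads: Row's best replies are c1→B, c2→C, c3→D; Column's induced payoffs 11, 12, 5; outcome (C, c2), payoffs (13, 12).
Row gets 12 moving first and 13 moving second, so Row prefers to move second.

second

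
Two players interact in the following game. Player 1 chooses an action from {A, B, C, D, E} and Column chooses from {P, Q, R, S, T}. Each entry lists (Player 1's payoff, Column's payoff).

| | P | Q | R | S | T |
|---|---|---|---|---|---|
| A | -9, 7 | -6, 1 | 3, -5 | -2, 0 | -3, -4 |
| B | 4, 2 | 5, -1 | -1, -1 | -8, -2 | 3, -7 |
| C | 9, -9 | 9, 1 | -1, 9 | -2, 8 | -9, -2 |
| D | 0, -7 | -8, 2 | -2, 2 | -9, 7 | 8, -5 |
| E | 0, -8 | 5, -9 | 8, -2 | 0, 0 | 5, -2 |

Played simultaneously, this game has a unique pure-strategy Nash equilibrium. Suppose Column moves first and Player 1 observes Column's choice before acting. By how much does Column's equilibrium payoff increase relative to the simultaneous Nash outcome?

1

Player 1 best-responds to each possible Column move:
- P: BR = C, leader payoff -9.
- Q: BR = C, leader payoff 1.
- R: BR = E, leader payoff -2.
- S: BR = E, leader payoff 0.
- T: BR = D, leader payoff -5.
Among -9, 1, -2, 0, -5, the best is 1 at Q. Subgame-perfect outcome: (C, Q) with payoffs (9, 1).
For the simultaneous game, intersect best replies.
Player 1's best replies: P→C; Q→C; R→E; S→E; T→D.
Column's best replies: A→P; B→P; C→R; D→S; E→S.
The unique mutual best reply is (E, S), giving (0, 0).
Column's commitment gain: 1 − 0 = 1.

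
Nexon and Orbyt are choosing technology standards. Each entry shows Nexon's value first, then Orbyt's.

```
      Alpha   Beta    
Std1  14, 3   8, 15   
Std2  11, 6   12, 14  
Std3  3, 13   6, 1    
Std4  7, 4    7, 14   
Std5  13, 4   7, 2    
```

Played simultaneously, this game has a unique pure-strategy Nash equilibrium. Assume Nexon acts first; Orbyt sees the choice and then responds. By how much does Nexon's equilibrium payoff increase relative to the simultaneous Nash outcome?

Solve by backward induction (Nexon leads).
- Std1: BR = Beta, leader payoff 8.
- Std2: BR = Beta, leader payoff 12.
- Std3: BR = Alpha, leader payoff 3.
- Std4: BR = Beta, leader payoff 7.
- Std5: BR = Alpha, leader payoff 13.
Nexon's induced payoffs are 8, 12, 3, 7, 13, so Nexon commits to Std5. Subgame-perfect outcome: (Std5, Alpha) with payoffs (13, 4).
Under simultaneous play:
Nexon's best replies: Alpha→Std1; Beta→Std2.
Orbyt's best replies: Std1→Beta; Std2→Beta; Std3→Alpha; Std4→Beta; Std5→Alpha.
The unique mutual best reply is (Std2, Beta), giving (12, 14).
Nexon's commitment gain: 13 − 12 = 1.

1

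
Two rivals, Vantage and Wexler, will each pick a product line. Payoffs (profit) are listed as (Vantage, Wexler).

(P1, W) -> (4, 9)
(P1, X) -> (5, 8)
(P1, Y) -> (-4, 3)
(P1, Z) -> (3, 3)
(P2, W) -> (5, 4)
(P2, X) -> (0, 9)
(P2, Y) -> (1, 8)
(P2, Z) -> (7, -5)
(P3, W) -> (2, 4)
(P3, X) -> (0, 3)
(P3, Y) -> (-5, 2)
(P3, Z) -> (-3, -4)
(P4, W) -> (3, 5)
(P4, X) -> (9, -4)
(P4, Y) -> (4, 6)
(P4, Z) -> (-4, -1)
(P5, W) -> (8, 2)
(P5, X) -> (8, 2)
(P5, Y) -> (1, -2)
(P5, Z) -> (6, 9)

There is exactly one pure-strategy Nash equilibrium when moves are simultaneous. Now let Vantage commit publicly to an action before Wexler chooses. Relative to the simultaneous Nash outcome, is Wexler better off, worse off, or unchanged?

better off

Work backward from Wexler's decision.
- P1: Wexler compares 9, 8, 3, 3 and picks W; Vantage would get 4.
- P2: Wexler compares 4, 9, 8, -5 and picks X; Vantage would get 0.
- P3: Wexler compares 4, 3, 2, -4 and picks W; Vantage would get 2.
- P4: Wexler compares 5, -4, 6, -1 and picks Y; Vantage would get 4.
- P5: Wexler compares 2, 2, -2, 9 and picks Z; Vantage would get 6.
Among 4, 0, 2, 4, 6, the best is 6 at P5. Subgame-perfect outcome: (P5, Z) with payoffs (6, 9).
Under simultaneous play:
Vantage's best replies: W→P5; X→P4; Y→P4; Z→P2.
Wexler's best replies: P1→W; P2→X; P3→W; P4→Y; P5→Z.
Only (P4, Y) has each player best-responding; Nash payoffs (4, 6).
Wexler earns 9 sequentially versus 6 at the Nash outcome: better off.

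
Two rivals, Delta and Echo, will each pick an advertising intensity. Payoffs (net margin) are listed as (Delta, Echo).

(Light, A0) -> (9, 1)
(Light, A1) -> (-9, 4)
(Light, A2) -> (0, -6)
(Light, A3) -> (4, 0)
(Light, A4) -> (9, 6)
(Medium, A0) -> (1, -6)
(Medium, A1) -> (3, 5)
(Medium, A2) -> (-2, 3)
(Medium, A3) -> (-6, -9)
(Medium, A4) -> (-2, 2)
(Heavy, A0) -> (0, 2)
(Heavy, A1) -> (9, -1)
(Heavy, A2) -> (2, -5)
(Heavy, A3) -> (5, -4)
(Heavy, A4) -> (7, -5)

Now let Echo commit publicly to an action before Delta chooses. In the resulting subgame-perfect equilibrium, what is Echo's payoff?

6

Delta best-responds to each possible Echo move:
- A0 → Delta plays Light (best of 9, 1, 0); Echo gets 1.
- A1 → Delta plays Heavy (best of -9, 3, 9); Echo gets -1.
- A2 → Delta plays Heavy (best of 0, -2, 2); Echo gets -5.
- A3 → Delta plays Heavy (best of 4, -6, 5); Echo gets -4.
- A4 → Delta plays Light (best of 9, -2, 7); Echo gets 6.
Maximizing over 1, -1, -5, -4, 6, Echo chooses A4. Subgame-perfect outcome: (Light, A4) with payoffs (9, 6).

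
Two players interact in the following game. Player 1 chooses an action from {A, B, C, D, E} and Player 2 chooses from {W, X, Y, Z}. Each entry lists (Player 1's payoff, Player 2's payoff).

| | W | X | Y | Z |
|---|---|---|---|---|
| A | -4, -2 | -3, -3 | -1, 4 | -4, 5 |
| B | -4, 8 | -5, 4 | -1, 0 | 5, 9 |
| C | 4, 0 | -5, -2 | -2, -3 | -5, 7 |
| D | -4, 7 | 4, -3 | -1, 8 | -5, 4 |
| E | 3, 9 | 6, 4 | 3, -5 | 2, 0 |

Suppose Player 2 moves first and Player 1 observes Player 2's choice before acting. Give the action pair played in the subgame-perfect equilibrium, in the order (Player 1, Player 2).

(B, Z)

Solve by backward induction (Player 2 leads).
- W: BR = C, leader payoff 0.
- X: BR = E, leader payoff 4.
- Y: BR = E, leader payoff -5.
- Z: BR = B, leader payoff 9.
Player 2's induced payoffs are 0, 4, -5, 9, so Player 2 commits to Z. Subgame-perfect outcome: (B, Z) with payoffs (5, 9).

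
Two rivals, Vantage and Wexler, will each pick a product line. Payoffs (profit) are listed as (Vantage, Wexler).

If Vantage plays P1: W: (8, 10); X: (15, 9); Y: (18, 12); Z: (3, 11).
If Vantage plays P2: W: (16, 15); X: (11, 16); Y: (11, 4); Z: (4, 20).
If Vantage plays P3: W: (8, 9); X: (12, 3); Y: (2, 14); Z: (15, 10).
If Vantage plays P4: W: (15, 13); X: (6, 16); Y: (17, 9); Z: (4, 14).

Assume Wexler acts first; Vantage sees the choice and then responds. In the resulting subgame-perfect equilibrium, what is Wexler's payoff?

15

Work backward from Vantage's decision.
- W → Vantage plays P2 (best of 8, 16, 8, 15); Wexler gets 15.
- X → Vantage plays P1 (best of 15, 11, 12, 6); Wexler gets 9.
- Y → Vantage plays P1 (best of 18, 11, 2, 17); Wexler gets 12.
- Z → Vantage plays P3 (best of 3, 4, 15, 4); Wexler gets 10.
Among 15, 9, 12, 10, the best is 15 at W. Subgame-perfect outcome: (P2, W) with payoffs (16, 15).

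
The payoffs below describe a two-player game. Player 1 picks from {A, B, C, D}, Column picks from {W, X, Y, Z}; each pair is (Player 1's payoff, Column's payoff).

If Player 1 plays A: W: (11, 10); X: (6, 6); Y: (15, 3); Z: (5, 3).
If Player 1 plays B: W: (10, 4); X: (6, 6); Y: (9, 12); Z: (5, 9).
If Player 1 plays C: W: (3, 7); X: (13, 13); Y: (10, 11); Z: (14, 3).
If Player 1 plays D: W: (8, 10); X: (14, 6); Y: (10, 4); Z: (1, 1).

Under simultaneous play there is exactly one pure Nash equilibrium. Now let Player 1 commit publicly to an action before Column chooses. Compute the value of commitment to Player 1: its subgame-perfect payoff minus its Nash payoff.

2

Column best-responds to each possible Player 1 move:
- A → Column plays W (best of 10, 6, 3, 3); Player 1 gets 11.
- B → Column plays Y (best of 4, 6, 12, 9); Player 1 gets 9.
- C → Column plays X (best of 7, 13, 11, 3); Player 1 gets 13.
- D → Column plays W (best of 10, 6, 4, 1); Player 1 gets 8.
Maximizing over 11, 9, 13, 8, Player 1 chooses C. Subgame-perfect outcome: (C, X) with payoffs (13, 13).
For the simultaneous game, intersect best replies.
Player 1's best replies: W→A; X→D; Y→A; Z→C.
Column's best replies: A→W; B→Y; C→X; D→W.
The unique mutual best reply is (A, W), giving (11, 10).
Player 1's commitment gain: 13 − 11 = 2.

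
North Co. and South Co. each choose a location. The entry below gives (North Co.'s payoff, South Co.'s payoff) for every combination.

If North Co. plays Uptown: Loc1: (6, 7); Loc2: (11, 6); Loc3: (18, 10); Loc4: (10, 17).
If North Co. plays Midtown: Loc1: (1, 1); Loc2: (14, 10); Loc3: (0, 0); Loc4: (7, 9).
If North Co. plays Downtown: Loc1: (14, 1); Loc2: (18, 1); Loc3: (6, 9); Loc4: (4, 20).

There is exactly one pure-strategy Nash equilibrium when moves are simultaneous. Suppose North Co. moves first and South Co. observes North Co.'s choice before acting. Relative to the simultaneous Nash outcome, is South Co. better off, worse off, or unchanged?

Solve by backward induction (North Co. leads).
- Uptown: BR = Loc4, leader payoff 10.
- Midtown: BR = Loc2, leader payoff 14.
- Downtown: BR = Loc4, leader payoff 4.
Maximizing over 10, 14, 4, North Co. chooses Midtown. Subgame-perfect outcome: (Midtown, Loc2) with payoffs (14, 10).
Under simultaneous play:
North Co.'s best replies: Loc1→Downtown; Loc2→Downtown; Loc3→Uptown; Loc4→Uptown.
South Co.'s best replies: Uptown→Loc4; Midtown→Loc2; Downtown→Loc4.
The unique mutual best reply is (Uptown, Loc4), giving (10, 17).
South Co. earns 10 sequentially versus 17 at the Nash outcome: worse off.

worse off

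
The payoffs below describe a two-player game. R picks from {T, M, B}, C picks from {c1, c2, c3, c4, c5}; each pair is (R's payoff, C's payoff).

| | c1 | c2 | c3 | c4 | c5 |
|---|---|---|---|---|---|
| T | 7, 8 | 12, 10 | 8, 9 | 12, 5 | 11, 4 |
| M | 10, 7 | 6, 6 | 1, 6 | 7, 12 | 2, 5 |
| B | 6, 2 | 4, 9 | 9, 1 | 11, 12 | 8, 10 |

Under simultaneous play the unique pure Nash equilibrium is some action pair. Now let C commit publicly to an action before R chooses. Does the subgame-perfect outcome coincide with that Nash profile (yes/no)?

yes

Backward induction with C moving first.
- c1 → R plays M (best of 7, 10, 6); C gets 7.
- c2 → R plays T (best of 12, 6, 4); C gets 10.
- c3 → R plays B (best of 8, 1, 9); C gets 1.
- c4 → R plays T (best of 12, 7, 11); C gets 5.
- c5 → R plays T (best of 11, 2, 8); C gets 4.
Maximizing over 7, 10, 1, 5, 4, C chooses c2. Subgame-perfect outcome: (T, c2) with payoffs (12, 10).
Now find the simultaneous Nash equilibrium.
R's best replies: c1→M; c2→T; c3→B; c4→T; c5→T.
C's best replies: T→c2; M→c4; B→c4.
The unique mutual best reply is (T, c2), giving (12, 10).
Sequential outcome (T, c2) coincides with the Nash profile (T, c2).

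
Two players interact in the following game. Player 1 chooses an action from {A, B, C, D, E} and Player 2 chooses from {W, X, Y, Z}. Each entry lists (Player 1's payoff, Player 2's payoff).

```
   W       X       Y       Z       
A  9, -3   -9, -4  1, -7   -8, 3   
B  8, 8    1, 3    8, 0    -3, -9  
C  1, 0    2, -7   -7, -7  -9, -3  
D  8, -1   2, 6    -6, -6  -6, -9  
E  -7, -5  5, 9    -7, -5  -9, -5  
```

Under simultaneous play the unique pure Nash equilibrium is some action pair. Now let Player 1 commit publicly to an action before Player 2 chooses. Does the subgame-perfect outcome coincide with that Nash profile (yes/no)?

Solve by backward induction (Player 1 leads).
- A: Player 2 compares -3, -4, -7, 3 and picks Z; Player 1 would get -8.
- B: Player 2 compares 8, 3, 0, -9 and picks W; Player 1 would get 8.
- C: Player 2 compares 0, -7, -7, -3 and picks W; Player 1 would get 1.
- D: Player 2 compares -1, 6, -6, -9 and picks X; Player 1 would get 2.
- E: Player 2 compares -5, 9, -5, -5 and picks X; Player 1 would get 5.
Among -8, 8, 1, 2, 5, the best is 8 at B. Subgame-perfect outcome: (B, W) with payoffs (8, 8).
Now find the simultaneous Nash equilibrium.
Player 1's best replies: W→A; X→E; Y→B; Z→B.
Player 2's best replies: A→Z; B→W; C→W; D→X; E→X.
The unique mutual best reply is (E, X), giving (5, 9).
Sequential outcome (B, W) differs from the Nash profile (E, X).

no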